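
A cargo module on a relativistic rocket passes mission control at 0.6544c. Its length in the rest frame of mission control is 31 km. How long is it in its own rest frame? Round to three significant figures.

Lorentz factor: γ = (1 − 0.42823936)^(−1/2) = 1.3225.
Proper length: L₀ = γ·L = 1.3225 × 31 = 41.0 km.

41.0 km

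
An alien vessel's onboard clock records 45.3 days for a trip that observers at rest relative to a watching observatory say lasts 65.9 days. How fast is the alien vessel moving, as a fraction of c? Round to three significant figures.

0.726c

γ = Δt/Δτ = 65.9/45.3 = 1.4547.
β = √(1 − 1/γ²) = √(1 − 0.472556) = √0.527444 = 0.726.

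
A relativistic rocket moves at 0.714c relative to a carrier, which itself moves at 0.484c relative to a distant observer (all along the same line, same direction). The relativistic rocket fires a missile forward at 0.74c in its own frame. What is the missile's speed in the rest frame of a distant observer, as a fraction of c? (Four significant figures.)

Apply u = (u'+v)/(1+u'v) twice. Missile in the carrier frame: (0.74+0.714)/(1+0.74·0.714) = 1.454/1.52836 = 0.95135c.
That velocity, transformed to the rest frame of a distant observer: (0.95135+0.484)/(1+0.95135·0.484) = 1.43535/1.4604534 = 0.98281c.

0.9828c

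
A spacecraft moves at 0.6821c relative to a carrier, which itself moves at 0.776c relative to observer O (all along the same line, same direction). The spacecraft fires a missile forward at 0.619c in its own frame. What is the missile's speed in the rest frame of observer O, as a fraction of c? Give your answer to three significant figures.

Compose velocities in two stages. Stage 1 (into S'): u₁ = (0.619+0.6821)/(1+0.619×0.6821) = 0.91484.
Stage 2 (into S): u = (0.91484+0.776)/(1+0.91484×0.776) = 0.98884, so the speed is 0.989c.

0.989c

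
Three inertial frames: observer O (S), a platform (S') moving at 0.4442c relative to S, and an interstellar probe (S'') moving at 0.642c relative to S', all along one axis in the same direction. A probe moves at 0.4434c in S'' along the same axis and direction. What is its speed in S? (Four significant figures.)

Apply u = (u'+v)/(1+u'v) twice. Probe in the platform frame: (0.4434+0.642)/(1+0.4434·0.642) = 1.0854/1.2846628 = 0.84489c.
That velocity, transformed to the rest frame of observer O: (0.84489+0.4442)/(1+0.84489·0.4442) = 1.28909/1.375300138 = 0.93732c.

0.9373c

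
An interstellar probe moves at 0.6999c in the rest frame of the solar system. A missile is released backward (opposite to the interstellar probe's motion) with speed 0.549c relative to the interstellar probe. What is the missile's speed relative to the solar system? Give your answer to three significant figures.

0.245c

Relativistic velocity addition: u = (u' + v)/(1 + u'v/c²), with u' = −0.549c and v = 0.6999c.
Numerator: −0.549 + 0.6999 = 0.1509. Denominator: 1 + (−0.549)(0.6999) = 0.6157549.
u = 0.1509/0.6157549 = 0.24507, so the speed is 0.245c.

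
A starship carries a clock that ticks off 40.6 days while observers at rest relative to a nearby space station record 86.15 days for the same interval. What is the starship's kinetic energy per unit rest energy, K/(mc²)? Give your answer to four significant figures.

The time-dilation ratio gives γ = 86.15/40.6 = 2.12192.
K/(mc²) = γ − 1 = 2.12192 − 1 = 1.122.

1.122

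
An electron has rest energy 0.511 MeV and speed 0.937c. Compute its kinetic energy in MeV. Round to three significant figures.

γ = 1/√(1 − β²) = 1/√(1 − 0.877969) = 1/√0.122031 = 1/0.349329 = 2.8626.
Kinetic energy: K = (γ − 1)mc² = (2.8626 − 1) × 0.511 MeV = 1.8626 × 0.511 = 0.952 MeV.

0.952 MeV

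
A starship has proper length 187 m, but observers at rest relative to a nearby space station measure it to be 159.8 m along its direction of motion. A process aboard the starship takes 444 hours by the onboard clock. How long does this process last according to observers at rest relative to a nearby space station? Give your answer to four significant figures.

519.6 hours

γ = L₀/L = 187/159.8 = 1.17021.
The same γ dilates the second interval: 1.17021 × 444 hours = 519.6 hours.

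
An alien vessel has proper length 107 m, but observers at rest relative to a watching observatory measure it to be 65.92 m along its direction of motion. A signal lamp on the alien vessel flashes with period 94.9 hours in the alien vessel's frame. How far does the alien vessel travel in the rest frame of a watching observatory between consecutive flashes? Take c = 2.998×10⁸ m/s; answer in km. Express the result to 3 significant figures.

Length contraction gives γ = L₀/L = 107/65.92 = 1.62318.
β = √(1 − 1/γ²) = 0.78769. Lab-frame period = γτ = 1.62318×94.9 hours = 154.04 hours. Distance = βc × γτ = 0.78769 × 2.998×10⁸ m/s × 554544 s = 1.3096×10^14 m = 1.31×10^11 km.

1.31×10^11 km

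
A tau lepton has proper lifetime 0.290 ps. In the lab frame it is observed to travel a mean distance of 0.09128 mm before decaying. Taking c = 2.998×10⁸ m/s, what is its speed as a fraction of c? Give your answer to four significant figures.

0.7241c

Let x = d/(cτ) = 9.128×10^-5 m / (2.998×10⁸ m/s × 2.900×10^-13 s) = 1.0499. Since d = βγcτ, x = βγ = β/√(1−β²).
Solving: β² = x²/(1+x²) = 1.10229/2.10229 = 0.524328, so β = 0.7241.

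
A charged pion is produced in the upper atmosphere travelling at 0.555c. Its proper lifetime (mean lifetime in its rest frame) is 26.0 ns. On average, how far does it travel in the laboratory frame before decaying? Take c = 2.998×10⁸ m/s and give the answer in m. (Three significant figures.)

Lorentz factor: γ = (1 − 0.308025)^(−1/2) = 1.2021.
Lab-frame lifetime: Δt = γτ = 1.2021 × 26.0 ns = 31.255 ns.
Distance: d = vΔt = 0.555 × 2.998×10⁸ m/s × 3.1255×10^-8 s = 5.20 m.

5.20 m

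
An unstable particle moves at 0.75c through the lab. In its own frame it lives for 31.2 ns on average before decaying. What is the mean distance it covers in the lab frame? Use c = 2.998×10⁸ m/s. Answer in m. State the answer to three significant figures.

γ = 1/√(1 − β²) = 1/√(1 − 0.5625) = 1/√0.4375 = 1/0.661438 = 1.5119.
Lab-frame lifetime: Δt = γτ = 1.5119 × 31.2 ns = 47.171 ns.
Distance: d = vΔt = 0.75 × 2.998×10⁸ m/s × 4.7171×10^-8 s = 10.6 m.

10.6 m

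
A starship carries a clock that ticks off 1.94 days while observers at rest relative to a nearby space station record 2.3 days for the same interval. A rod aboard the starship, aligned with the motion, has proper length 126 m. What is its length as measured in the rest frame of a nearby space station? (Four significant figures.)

106.3 m

γ = Δt/Δτ = 2.3/1.94 = 1.18557.
The rod contracts by the same γ: 126 m / 1.18557 = 106.3 m.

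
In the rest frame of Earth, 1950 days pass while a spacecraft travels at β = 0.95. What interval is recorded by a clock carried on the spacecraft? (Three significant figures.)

609 days

With β = 0.95, γ = 1/√(1 − 0.95²) = 1/√0.0975 = 3.2026.
The moving clock records proper time: Δτ = Δt/γ = 1950/3.2026 = 609 days.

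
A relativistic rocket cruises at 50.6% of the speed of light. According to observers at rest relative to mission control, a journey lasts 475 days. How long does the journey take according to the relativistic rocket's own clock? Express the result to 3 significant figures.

With β = 0.506, γ = 1/√(1 − 0.506²) = 1/√0.743964 = 1.1594.
The relativistic rocket's clock runs slow as seen from mission control, so Δτ = Δt/γ = 475/1.1594 = 410 days.

410 days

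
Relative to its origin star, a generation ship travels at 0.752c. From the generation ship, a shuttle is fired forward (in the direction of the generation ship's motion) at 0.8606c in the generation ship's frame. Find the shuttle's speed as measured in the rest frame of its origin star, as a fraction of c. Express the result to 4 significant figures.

0.9790c

In units of c, u = (u' + v)/(1 + u'v) with u' = 0.8606 and v = 0.752.
Numerator: 0.8606 + 0.752 = 1.6126. Denominator: 1 + (0.8606)(0.752) = 1.6471712.
u = 1.6126/1.6471712 = 0.97901, so the speed is 0.9790c.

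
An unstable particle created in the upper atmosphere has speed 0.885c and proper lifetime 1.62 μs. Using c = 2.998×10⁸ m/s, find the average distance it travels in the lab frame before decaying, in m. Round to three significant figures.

γ = 1/√(1 − β²) = 1/√(1 − 0.783225) = 1/√0.216775 = 1/0.465591 = 2.1478.
Lab-frame lifetime: Δt = γτ = 2.1478 × 1.62 μs = 3.4794 μs.
Distance: d = vΔt = 0.885 × 2.998×10⁸ m/s × 3.4794×10^-6 s = 923 m.

923 m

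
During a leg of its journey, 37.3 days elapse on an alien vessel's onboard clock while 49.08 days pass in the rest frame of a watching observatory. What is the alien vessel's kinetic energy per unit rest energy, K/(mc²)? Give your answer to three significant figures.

γ = Δt/Δτ = 49.08/37.3 = 1.31582.
Since K = (γ−1)mc², K/(mc²) = 1.31582 − 1 = 0.316.

0.316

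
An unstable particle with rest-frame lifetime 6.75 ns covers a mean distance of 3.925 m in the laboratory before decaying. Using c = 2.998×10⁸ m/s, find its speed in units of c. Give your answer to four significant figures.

0.8888c

Lab distance = (lab lifetime)·v = γτ·βc, so βγ = d/(cτ) = 3.925/(2.998×10⁸ × 6.750×10^-9) = 1.9396.
With βγ = 1.9396: γ² = 1 + (βγ)² = 4.76205, and β = (βγ)/γ = 1.9396/2.18221 = 0.8888.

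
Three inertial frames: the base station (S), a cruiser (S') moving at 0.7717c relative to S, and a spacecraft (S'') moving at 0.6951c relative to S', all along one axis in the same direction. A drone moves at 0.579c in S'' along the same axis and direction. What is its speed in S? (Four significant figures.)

First combine the drone and spacecraft (S''→S'): u₁ = (0.579 + 0.6951)/(1 + 0.579×0.6951) = 1.2741/1.4024629 = 0.90847.
Then combine with the cruiser (S'→S): u = (0.90847 + 0.7717)/(1 + 0.90847×0.7717) = 1.68017/1.701066299 = 0.98772.

0.9877c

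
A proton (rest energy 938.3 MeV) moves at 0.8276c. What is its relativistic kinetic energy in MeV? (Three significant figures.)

733 MeV

γ = 1/√(1 − β²) = 1/√(1 − 0.68492176) = 1/√0.31507824 = 1/0.561318 = 1.78152.
Kinetic energy: K = (γ − 1)mc² = (1.78152 − 1) × 938.3 MeV = 0.78152 × 938.3 = 733 MeV.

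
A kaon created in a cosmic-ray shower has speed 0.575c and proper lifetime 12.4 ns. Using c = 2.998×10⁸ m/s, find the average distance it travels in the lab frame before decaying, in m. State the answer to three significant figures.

2.61 m

β² = 0.330625, so γ = 1/√0.669375 = 1.2223.
Lab-frame lifetime: Δt = γτ = 1.2223 × 12.4 ns = 15.157 ns.
Distance: d = vΔt = 0.575 × 2.998×10⁸ m/s × 1.5157×10^-8 s = 2.61 m.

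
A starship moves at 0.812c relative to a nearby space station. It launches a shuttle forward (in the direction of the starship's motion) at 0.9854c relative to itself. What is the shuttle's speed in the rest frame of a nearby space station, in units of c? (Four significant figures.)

0.9985c

Relativistic velocity addition: u = (u' + v)/(1 + u'v/c²), with u' = 0.9854c and v = 0.812c.
Numerator: 0.9854 + 0.812 = 1.7974. Denominator: 1 + (0.9854)(0.812) = 1.8001448.
u = 1.7974/1.8001448 = 0.99848, so the speed is 0.9985c.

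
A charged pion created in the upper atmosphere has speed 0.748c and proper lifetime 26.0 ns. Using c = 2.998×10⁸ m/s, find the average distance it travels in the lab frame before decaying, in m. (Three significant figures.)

8.78 m

γ = 1/√(1 − β²) = 1/√(1 − 0.559504) = 1/√0.440496 = 1/0.663699 = 1.5067.
Lab-frame lifetime: Δt = γτ = 1.5067 × 26.0 ns = 39.174 ns.
Distance: d = vΔt = 0.748 × 2.998×10⁸ m/s × 3.9174×10^-8 s = 8.78 m.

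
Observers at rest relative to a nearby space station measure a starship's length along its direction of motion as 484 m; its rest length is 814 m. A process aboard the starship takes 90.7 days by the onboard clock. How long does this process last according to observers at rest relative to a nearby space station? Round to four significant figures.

γ = L₀/L = 814/484 = 1.68182.
Δt = γΔτ = 1.68182 × 90.7 = 152.5 days.

152.5 days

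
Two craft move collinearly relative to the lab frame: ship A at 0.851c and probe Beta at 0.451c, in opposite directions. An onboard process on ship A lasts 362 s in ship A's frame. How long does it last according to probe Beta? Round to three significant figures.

1070 s

The velocity of ship A relative to probe Beta is (0.851 + 0.451)c / (1 + 0.851×0.451) = 0.94089c; relative speed 0.94089c.
γ for this relative speed: γ = 1/√(1 − 0.885274) = 2.9524.
The clock on ship A records proper time, so probe Beta measures Δt = γΔτ = 2.9524 × 362 = 1070 s.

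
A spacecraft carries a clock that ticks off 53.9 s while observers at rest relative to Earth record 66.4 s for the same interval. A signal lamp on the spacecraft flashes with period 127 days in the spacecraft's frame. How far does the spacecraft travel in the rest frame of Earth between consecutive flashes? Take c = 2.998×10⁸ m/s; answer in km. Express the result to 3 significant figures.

2.37×10^12 km

γ = Δt/Δτ = 66.4/53.9 = 1.23191.
β = √(1 − 1/γ²) = 0.58401. Lab-frame period = γτ = 1.23191×127 days = 156.45 days. Distance = βc × γτ = 0.58401 × 2.998×10⁸ m/s × 13517280 s = 2.3667×10^15 m = 2.37×10^12 km.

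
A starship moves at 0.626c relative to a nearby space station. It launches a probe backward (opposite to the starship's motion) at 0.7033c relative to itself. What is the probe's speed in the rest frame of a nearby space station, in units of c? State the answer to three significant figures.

0.138c

Relativistic velocity addition: u = (u' + v)/(1 + u'v/c²), with u' = −0.7033c and v = 0.626c.
Numerator: −0.7033 + 0.626 = −0.0773. Denominator: 1 + (−0.7033)(0.626) = 0.5597342.
u = −0.0773/0.5597342 = −0.1381, so the speed is 0.138c.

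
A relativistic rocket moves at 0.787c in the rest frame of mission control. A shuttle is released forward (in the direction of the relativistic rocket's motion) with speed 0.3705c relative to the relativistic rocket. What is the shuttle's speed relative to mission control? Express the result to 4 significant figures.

In units of c, u = (u' + v)/(1 + u'v) with u' = 0.3705 and v = 0.787.
Numerator: 0.3705 + 0.787 = 1.1575. Denominator: 1 + (0.3705)(0.787) = 1.2915835.
u = 1.1575/1.2915835 = 0.89619, so the speed is 0.8962c.

0.8962c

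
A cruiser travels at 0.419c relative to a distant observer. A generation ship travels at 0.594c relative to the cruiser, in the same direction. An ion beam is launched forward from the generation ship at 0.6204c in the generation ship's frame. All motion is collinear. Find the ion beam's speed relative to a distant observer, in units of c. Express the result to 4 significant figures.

0.9523c

First combine the ion beam and generation ship (S''→S'): u₁ = (0.6204 + 0.594)/(1 + 0.6204×0.594) = 1.2144/1.3685176 = 0.88738.
Then combine with the cruiser (S'→S): u = (0.88738 + 0.419)/(1 + 0.88738×0.419) = 1.30638/1.37181222 = 0.9523.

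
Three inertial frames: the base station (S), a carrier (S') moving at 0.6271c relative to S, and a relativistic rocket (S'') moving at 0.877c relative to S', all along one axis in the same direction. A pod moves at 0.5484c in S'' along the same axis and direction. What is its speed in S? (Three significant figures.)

0.991c

Apply u = (u'+v)/(1+u'v) twice. Pod in the carrier frame: (0.5484+0.877)/(1+0.5484·0.877) = 1.4254/1.4809468 = 0.96249c.
That velocity, transformed to the rest frame of the base station: (0.96249+0.6271)/(1+0.96249·0.6271) = 1.58959/1.603577479 = 0.99128c.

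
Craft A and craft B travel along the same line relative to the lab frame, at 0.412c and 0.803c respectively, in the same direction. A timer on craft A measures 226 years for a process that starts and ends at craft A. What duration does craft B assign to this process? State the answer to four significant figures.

Speed of craft A in craft B's frame: u = (v_A − v_B)/(1 − v_A v_B/c²) = (0.412 − 0.803)/(1 − 0.412×0.803) = −0.391/0.669164 = −0.58431; |u| = 0.58431c.
At |u| = 0.58431c, γ = (1 − 0.341418)^(−1/2) = 1.2322.
Craft A's interval is proper; time dilation gives Δt_B = γΔτ = 1.2322 × 226 years = 278.5 years.

278.5 years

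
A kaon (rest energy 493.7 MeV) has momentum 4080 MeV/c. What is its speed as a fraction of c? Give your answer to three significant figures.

0.993c

pc/(mc²) = 4080/493.7 = 8.2641 = βγ = β/√(1−β²).
So β² = x²/(1 + x²) with x = 8.2641: x² = 68.2953, β² = 68.2953/69.2953 = 0.985569, β = 0.993.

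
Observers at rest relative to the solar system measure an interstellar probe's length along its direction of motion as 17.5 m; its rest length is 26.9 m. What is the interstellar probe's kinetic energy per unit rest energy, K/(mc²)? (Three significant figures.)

From L = L₀/γ: γ = 26.9/17.5 = 1.53714.
Since K = (γ−1)mc², K/(mc²) = 1.53714 − 1 = 0.537.

0.537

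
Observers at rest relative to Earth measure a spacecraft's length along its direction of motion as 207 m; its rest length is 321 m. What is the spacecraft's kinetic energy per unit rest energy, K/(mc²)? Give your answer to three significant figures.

Length contraction gives γ = L₀/L = 321/207 = 1.55072.
K/(mc²) = γ − 1 = 1.55072 − 1 = 0.551.

0.551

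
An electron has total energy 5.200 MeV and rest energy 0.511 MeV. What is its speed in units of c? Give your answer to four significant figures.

γ = E/(mc²) = 5.200/0.511 = 10.176.
β = √(1 − 1/γ²) = √(1 − 0.00965708) = √0.99034292 = 0.9952.

0.9952c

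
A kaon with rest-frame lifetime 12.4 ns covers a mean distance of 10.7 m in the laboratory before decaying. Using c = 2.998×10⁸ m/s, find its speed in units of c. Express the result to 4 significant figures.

d = βγcτ ⇒ βγ = d/(cτ) = 10.70 m / (3.71752 m) = 2.8783.
β = (βγ)/√(1+(βγ)²) = 2.8783/√9.28461 = 0.9446.

0.9446c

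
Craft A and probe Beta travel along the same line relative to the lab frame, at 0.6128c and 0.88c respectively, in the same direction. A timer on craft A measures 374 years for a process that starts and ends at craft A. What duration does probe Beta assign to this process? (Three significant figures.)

Speed of craft A in probe Beta's frame: u = (v_A − v_B)/(1 − v_A v_B/c²) = (0.6128 − 0.88)/(1 − 0.6128×0.88) = −0.2672/0.460736 = −0.57994; |u| = 0.57994c.
At |u| = 0.57994c, γ = (1 − 0.33633)^(−1/2) = 1.2275.
Craft A's interval is proper; time dilation gives Δt_B = γΔτ = 1.2275 × 374 years = 459 years.

459 years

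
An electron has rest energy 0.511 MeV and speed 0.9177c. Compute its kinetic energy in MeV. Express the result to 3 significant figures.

With β = 0.9177, γ = 1/√(1 − 0.9177²) = 1/√0.15782671 = 2.5172.
Kinetic energy: K = (γ − 1)mc² = (2.5172 − 1) × 0.511 MeV = 1.5172 × 0.511 = 0.775 MeV.

0.775 MeV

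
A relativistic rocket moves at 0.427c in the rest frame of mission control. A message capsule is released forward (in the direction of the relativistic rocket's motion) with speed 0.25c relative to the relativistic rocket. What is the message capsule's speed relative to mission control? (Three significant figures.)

0.612c

Relativistic velocity addition: u = (u' + v)/(1 + u'v/c²), with u' = 0.25c and v = 0.427c.
Numerator: 0.25 + 0.427 = 0.677. Denominator: 1 + (0.25)(0.427) = 1.10675.
u = 0.677/1.10675 = 0.6117, so the speed is 0.612c.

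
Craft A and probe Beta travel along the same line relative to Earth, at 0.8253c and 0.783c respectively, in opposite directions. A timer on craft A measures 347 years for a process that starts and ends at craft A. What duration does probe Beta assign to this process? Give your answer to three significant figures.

1630 years

Speed of craft A in probe Beta's frame: u = (v_A + v_B)/(1 + v_A v_B/c²) = (0.8253 + 0.783)/(1 + 0.8253×0.783) = 1.6083/1.6462099 = 0.97697; |u| = 0.97697c.
γ for this relative speed: γ = 1/√(1 − 0.95447) = 4.6865.
The clock on craft A records proper time, so probe Beta measures Δt = γΔτ = 4.6865 × 347 = 1630 years.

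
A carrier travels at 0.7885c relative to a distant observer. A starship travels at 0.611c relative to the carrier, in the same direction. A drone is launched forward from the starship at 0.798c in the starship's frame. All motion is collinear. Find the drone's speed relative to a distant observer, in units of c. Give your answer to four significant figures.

0.9936c

Apply u = (u'+v)/(1+u'v) twice. Drone in the carrier frame: (0.798+0.611)/(1+0.798·0.611) = 1.409/1.487578 = 0.94718c.
That velocity, transformed to the rest frame of a distant observer: (0.94718+0.7885)/(1+0.94718·0.7885) = 1.73568/1.74685143 = 0.9936c.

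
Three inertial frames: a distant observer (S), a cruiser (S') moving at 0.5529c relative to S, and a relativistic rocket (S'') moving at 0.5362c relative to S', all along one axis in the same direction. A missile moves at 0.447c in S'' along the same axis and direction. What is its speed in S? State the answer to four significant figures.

Compose velocities in two stages. Stage 1 (into S'): u₁ = (0.447+0.5362)/(1+0.447×0.5362) = 0.79311.
Stage 2 (into S): u = (0.79311+0.5529)/(1+0.79311×0.5529) = 0.9357, so the speed is 0.9357c.

0.9357c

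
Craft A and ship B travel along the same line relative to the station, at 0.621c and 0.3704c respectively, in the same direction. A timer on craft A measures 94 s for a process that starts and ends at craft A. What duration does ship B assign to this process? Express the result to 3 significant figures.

99.4 s

The velocity of craft A relative to ship B is (0.621 − 0.3704)c / (1 − 0.621×0.3704) = 0.32546c; relative speed 0.32546c.
At |u| = 0.32546c, γ = (1 − 0.105924)^(−1/2) = 1.0576.
Craft A's interval is proper; time dilation gives Δt_B = γΔτ = 1.0576 × 94 s = 99.4 s.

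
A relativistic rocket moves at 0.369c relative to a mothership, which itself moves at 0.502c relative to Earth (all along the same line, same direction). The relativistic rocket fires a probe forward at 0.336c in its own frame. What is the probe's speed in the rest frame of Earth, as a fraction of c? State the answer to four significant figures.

Apply u = (u'+v)/(1+u'v) twice. Probe in the mothership frame: (0.336+0.369)/(1+0.336·0.369) = 0.705/1.123984 = 0.62723c.
That velocity, transformed to the rest frame of Earth: (0.62723+0.502)/(1+0.62723·0.502) = 1.12923/1.31486946 = 0.85882c.

0.8588c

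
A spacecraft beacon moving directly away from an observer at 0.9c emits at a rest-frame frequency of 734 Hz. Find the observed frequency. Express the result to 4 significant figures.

168.4 Hz

Relativistic Doppler (source moving away): f_obs = f_src · √((1−β)/(1+β)).
With β = 0.9: factor = √(0.1/1.9) = 0.22942.
f_obs = 734 × 0.22942 = 168.4 Hz.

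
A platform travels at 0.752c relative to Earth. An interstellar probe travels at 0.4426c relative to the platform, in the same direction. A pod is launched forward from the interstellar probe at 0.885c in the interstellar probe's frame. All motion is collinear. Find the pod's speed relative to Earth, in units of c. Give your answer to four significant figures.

Apply u = (u'+v)/(1+u'v) twice. Pod in the platform frame: (0.885+0.4426)/(1+0.885·0.4426) = 1.3276/1.391701 = 0.95394c.
That velocity, transformed to the rest frame of Earth: (0.95394+0.752)/(1+0.95394·0.752) = 1.70594/1.71736288 = 0.99335c.

0.9933c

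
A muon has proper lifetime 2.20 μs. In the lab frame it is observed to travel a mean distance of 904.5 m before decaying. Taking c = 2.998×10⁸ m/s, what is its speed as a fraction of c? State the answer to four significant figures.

d = βγcτ ⇒ βγ = d/(cτ) = 904.5 m / (659.56 m) = 1.3714.
β = (βγ)/√(1+(βγ)²) = 1.3714/√2.88074 = 0.8080.

0.8080c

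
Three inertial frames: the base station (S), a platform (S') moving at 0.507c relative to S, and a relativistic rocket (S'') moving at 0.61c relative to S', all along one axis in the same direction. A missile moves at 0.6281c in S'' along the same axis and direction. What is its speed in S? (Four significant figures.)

Apply u = (u'+v)/(1+u'v) twice. Missile in the platform frame: (0.6281+0.61)/(1+0.6281·0.61) = 1.2381/1.383141 = 0.89514c.
That velocity, transformed to the rest frame of the base station: (0.89514+0.507)/(1+0.89514·0.507) = 1.40214/1.45383598 = 0.96444c.

0.9644c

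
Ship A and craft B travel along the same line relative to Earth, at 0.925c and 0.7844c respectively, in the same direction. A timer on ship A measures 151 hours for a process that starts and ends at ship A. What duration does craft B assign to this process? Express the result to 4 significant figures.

175.8 hours

The velocity of ship A relative to craft B is (0.925 − 0.7844)c / (1 − 0.925×0.7844) = 0.51233c; relative speed 0.51233c.
γ for this relative speed: γ = 1/√(1 − 0.262482) = 1.1644.
Ship A's interval is proper; time dilation gives Δt_B = γΔτ = 1.1644 × 151 hours = 175.8 hours.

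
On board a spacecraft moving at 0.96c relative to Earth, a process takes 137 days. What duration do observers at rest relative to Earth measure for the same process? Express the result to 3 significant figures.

489 days

Lorentz factor: γ = (1 − 0.9216)^(−1/2) = 3.5714.
The onboard clock measures proper time, so the interval in the rest frame of Earth is dilated: Δt = γ·Δτ = 3.5714 × 137 days = 489 days.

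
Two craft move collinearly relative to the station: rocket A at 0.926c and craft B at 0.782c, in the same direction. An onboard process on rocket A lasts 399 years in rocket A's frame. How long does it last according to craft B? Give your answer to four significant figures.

The velocity of rocket A relative to craft B is (0.926 − 0.782)c / (1 − 0.926×0.782) = 0.52199c; relative speed 0.52199c.
γ for this relative speed: γ = 1/√(1 − 0.272474) = 1.1724.
The clock on rocket A records proper time, so craft B measures Δt = γΔτ = 1.1724 × 399 = 467.8 years.

467.8 years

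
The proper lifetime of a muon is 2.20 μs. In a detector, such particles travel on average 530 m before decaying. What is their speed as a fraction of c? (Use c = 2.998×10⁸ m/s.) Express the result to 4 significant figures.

0.6264c

Lab distance = (lab lifetime)·v = γτ·βc, so βγ = d/(cτ) = 530.0/(2.998×10⁸ × 2.200×10^-6) = 0.80357.
With βγ = 0.80357: γ² = 1 + (βγ)² = 1.645725, and β = (βγ)/γ = 0.80357/1.28286 = 0.6264.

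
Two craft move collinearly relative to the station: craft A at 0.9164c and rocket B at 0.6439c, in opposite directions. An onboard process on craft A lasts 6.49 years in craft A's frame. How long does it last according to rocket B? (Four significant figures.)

33.70 years

The velocity of craft A relative to rocket B is (0.9164 + 0.6439)c / (1 + 0.9164×0.6439) = 0.98128c; relative speed 0.98128c.
γ for this relative speed: γ = 1/√(1 − 0.96291) = 5.1924.
The clock on craft A records proper time, so rocket B measures Δt = γΔτ = 5.1924 × 6.49 = 33.70 years.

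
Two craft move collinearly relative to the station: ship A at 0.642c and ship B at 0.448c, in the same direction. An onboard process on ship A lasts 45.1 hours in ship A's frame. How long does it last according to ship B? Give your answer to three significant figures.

46.9 hours

Speed of ship A in ship B's frame: u = (v_A − v_B)/(1 − v_A v_B/c²) = (0.642 − 0.448)/(1 − 0.642×0.448) = 0.194/0.712384 = 0.27233; |u| = 0.27233c.
γ for this relative speed: γ = 1/√(1 − 0.0741636) = 1.0393.
The clock on ship A records proper time, so ship B measures Δt = γΔτ = 1.0393 × 45.1 = 46.9 hours.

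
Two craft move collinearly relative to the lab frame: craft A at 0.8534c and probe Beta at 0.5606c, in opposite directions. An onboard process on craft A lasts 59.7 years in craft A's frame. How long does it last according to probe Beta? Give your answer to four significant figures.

The velocity of craft A relative to probe Beta is (0.8534 + 0.5606)c / (1 + 0.8534×0.5606) = 0.95643c; relative speed 0.95643c.
At |u| = 0.95643c, γ = (1 − 0.914758)^(−1/2) = 3.4251.
Craft A's interval is proper; time dilation gives Δt_B = γΔτ = 3.4251 × 59.7 years = 204.5 years.

204.5 years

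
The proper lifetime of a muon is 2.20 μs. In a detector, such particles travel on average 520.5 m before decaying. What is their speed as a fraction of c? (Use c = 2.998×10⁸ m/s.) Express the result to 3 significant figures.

Lab distance = (lab lifetime)·v = γτ·βc, so βγ = d/(cτ) = 520.5/(2.998×10⁸ × 2.200×10^-6) = 0.78916.
With βγ = 0.78916: γ² = 1 + (βγ)² = 1.622774, and β = (βγ)/γ = 0.78916/1.27388 = 0.619.

0.619c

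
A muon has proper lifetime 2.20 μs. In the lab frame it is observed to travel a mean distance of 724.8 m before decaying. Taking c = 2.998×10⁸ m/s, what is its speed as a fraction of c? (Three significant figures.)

0.740c

Lab distance = (lab lifetime)·v = γτ·βc, so βγ = d/(cτ) = 724.8/(2.998×10⁸ × 2.200×10^-6) = 1.0989.
With βγ = 1.0989: γ² = 1 + (βγ)² = 2.20758, and β = (βγ)/γ = 1.0989/1.48579 = 0.740.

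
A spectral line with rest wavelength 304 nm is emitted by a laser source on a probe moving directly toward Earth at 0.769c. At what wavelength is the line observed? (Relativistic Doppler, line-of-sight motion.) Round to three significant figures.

Relativistic Doppler for wavelength: λ_obs = λ_src · √((1−β)/(1+β)).
With β = 0.769: factor = √(0.231/1.769) = 0.36136.
λ_obs = 304 × 0.36136 = 110 nm.

110 nm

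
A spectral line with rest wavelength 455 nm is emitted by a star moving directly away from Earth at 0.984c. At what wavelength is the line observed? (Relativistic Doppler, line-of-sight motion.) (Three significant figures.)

Relativistic Doppler for wavelength: λ_obs = λ_src · √((1+β)/(1−β)).
With β = 0.984: factor = √(1.984/0.016) = 11.136.
λ_obs = 455 × 11.136 = 5070 nm.

5070 nm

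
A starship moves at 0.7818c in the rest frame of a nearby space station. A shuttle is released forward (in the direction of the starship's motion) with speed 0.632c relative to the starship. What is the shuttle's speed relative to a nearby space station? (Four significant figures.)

0.9463c

Relativistic velocity addition: u = (u' + v)/(1 + u'v/c²), with u' = 0.632c and v = 0.7818c.
Numerator: 0.632 + 0.7818 = 1.4138. Denominator: 1 + (0.632)(0.7818) = 1.4940976.
u = 1.4138/1.4940976 = 0.94626, so the speed is 0.9463c.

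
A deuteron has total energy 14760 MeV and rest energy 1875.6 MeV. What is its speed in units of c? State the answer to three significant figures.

0.992c

γ = E/(mc²) = 14760/1875.6 = 7.8695.
β = √(1 − 1/γ²) = √(1 − 0.0161475) = √0.9838525 = 0.992.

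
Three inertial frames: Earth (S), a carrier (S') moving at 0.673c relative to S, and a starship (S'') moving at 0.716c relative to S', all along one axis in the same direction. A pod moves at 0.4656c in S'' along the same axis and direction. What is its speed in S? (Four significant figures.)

0.9767c

Compose velocities in two stages. Stage 1 (into S'): u₁ = (0.4656+0.716)/(1+0.4656×0.716) = 0.88618.
Stage 2 (into S): u = (0.88618+0.673)/(1+0.88618×0.673) = 0.97669, so the speed is 0.9767c.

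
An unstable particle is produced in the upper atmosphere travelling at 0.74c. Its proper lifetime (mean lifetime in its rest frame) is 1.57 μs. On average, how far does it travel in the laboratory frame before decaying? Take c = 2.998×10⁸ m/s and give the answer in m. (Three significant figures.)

518 m

With β = 0.74, γ = 1/√(1 − 0.74²) = 1/√0.4524 = 1.4868.
Lab-frame lifetime: Δt = γτ = 1.4868 × 1.57 μs = 2.3343 μs.
Distance: d = vΔt = 0.74 × 2.998×10⁸ m/s × 2.3343×10^-6 s = 518 m.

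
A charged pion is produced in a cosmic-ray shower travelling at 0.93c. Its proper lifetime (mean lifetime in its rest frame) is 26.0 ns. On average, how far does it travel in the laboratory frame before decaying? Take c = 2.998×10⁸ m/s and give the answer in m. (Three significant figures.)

γ = 1/√(1 − β²) = 1/√(1 − 0.8649) = 1/√0.1351 = 1/0.36756 = 2.7206.
Lab-frame lifetime: Δt = γτ = 2.7206 × 26.0 ns = 70.736 ns.
Distance: d = vΔt = 0.93 × 2.998×10⁸ m/s × 7.0736×10^-8 s = 19.7 m.

19.7 m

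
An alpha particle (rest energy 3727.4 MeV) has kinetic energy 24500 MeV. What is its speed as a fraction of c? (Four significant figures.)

0.9912c

γ = 1 + K/(mc²) = 1 + 24500/3727.4 = 7.5729.
β = √(1 − 1/γ²) = √(1 − 0.0174372) = √0.9825628 = 0.9912.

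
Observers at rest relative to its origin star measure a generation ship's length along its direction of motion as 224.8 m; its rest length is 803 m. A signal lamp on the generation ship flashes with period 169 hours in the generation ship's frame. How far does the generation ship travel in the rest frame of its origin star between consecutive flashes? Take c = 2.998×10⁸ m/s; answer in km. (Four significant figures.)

6.255×10^11 km

Length contraction gives γ = L₀/L = 803/224.8 = 3.57206.
β = √(1 − 1/γ²) = 0.96001. Lab-frame period = γτ = 3.57206×169 hours = 603.68 hours. Distance = βc × γτ = 0.96001 × 2.998×10⁸ m/s × 2173248 s = 6.2548×10^14 m = 6.255×10^11 km.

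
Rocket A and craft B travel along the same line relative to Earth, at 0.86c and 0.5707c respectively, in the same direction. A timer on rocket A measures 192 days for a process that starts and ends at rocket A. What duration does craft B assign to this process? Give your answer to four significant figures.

Speed of rocket A in craft B's frame: u = (v_A − v_B)/(1 − v_A v_B/c²) = (0.86 − 0.5707)/(1 − 0.86×0.5707) = 0.2893/0.509198 = 0.56815; |u| = 0.56815c.
γ for this relative speed: γ = 1/√(1 − 0.322794) = 1.2152.
Rocket A's interval is proper; time dilation gives Δt_B = γΔτ = 1.2152 × 192 days = 233.3 days.

233.3 days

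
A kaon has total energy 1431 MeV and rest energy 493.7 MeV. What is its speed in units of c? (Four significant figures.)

0.9386c

Total energy E = γmc² gives γ = 1431/493.7 = 2.8985.
Hence β = √(1 − 1/γ²) = √(1 − 0.119029) = √0.880971 = 0.9386.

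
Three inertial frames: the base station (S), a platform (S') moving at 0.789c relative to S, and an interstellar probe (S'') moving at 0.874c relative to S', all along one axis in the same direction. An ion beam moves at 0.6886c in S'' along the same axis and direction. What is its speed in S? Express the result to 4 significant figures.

Compose velocities in two stages. Stage 1 (into S'): u₁ = (0.6886+0.874)/(1+0.6886×0.874) = 0.97551.
Stage 2 (into S): u = (0.97551+0.789)/(1+0.97551×0.789) = 0.99708, so the speed is 0.9971c.

0.9971c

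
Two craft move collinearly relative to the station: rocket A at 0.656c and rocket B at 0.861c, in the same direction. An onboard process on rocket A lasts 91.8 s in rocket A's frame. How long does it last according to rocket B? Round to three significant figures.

104 s

Transform rocket A's velocity into rocket B's frame: (0.656 − 0.861)/(1 − 0.656·0.861) = −0.205/0.435184, so the relative speed is 0.47107c.
At |u| = 0.47107c, γ = (1 − 0.221907)^(−1/2) = 1.1337.
The clock on rocket A records proper time, so rocket B measures Δt = γΔτ = 1.1337 × 91.8 = 104 s.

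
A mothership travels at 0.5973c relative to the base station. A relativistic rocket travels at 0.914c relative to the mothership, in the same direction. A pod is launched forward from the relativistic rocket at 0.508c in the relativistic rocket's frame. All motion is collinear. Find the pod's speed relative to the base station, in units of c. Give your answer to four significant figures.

0.9926c

Compose velocities in two stages. Stage 1 (into S'): u₁ = (0.508+0.914)/(1+0.508×0.914) = 0.9711.
Stage 2 (into S): u = (0.9711+0.5973)/(1+0.9711×0.5973) = 0.99263, so the speed is 0.9926c.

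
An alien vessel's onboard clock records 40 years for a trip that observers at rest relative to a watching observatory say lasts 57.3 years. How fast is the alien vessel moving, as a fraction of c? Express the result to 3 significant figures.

γ = Δt/Δτ = 57.3/40 = 1.4325.
β = √(1 − 1/γ²) = √(1 − 0.487316) = √0.512684 = 0.716.

0.716c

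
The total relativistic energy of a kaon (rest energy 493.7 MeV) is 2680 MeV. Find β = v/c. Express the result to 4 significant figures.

0.9829

Total energy E = γmc² gives γ = 2680/493.7 = 5.4284.
Hence β = √(1 − 1/γ²) = √(1 − 0.0339357) = √0.9660643 = 0.9829.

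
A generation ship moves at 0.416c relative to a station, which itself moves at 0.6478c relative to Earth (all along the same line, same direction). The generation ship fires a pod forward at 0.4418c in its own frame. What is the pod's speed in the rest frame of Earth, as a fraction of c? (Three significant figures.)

Compose velocities in two stages. Stage 1 (into S'): u₁ = (0.4418+0.416)/(1+0.4418×0.416) = 0.72462.
Stage 2 (into S): u = (0.72462+0.6478)/(1+0.72462×0.6478) = 0.93399, so the speed is 0.934c.

0.934c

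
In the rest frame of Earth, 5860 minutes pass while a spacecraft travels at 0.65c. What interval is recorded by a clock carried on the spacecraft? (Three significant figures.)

γ = 1/√(1 − β²) = 1/√(1 − 0.4225) = 1/√0.5775 = 1/0.759934 = 1.3159.
The moving clock records proper time: Δτ = Δt/γ = 5860/1.3159 = 4450 minutes.

4450 minutes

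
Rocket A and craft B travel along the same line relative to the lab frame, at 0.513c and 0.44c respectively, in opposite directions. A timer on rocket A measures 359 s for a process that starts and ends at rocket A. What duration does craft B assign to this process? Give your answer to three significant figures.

571 s

Transform rocket A's velocity into craft B's frame: (0.513 + 0.44)/(1 + 0.513·0.44) = 0.953/1.22572, so the relative speed is 0.7775c.
γ for this relative speed: γ = 1/√(1 − 0.604506) = 1.5901.
The clock on rocket A records proper time, so craft B measures Δt = γΔτ = 1.5901 × 359 = 571 s.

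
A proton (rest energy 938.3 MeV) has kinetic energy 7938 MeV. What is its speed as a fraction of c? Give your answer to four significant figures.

γ = 1 + K/(mc²) = 1 + 7938/938.3 = 9.46.
β = √(1 − 1/γ²) = √(1 − 0.0111742) = √0.9888258 = 0.9944.

0.9944c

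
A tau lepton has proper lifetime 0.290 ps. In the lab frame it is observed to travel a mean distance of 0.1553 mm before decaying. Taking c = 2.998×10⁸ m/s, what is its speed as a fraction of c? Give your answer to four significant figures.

d = βγcτ ⇒ βγ = d/(cτ) = 1.553×10^-4 m / (8.6942×10^-5 m) = 1.7862.
β = (βγ)/√(1+(βγ)²) = 1.7862/√4.19051 = 0.8726.

0.8726c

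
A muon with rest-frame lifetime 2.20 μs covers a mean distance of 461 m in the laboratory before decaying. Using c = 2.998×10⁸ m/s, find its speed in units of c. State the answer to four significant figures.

0.5729c

Lab distance = (lab lifetime)·v = γτ·βc, so βγ = d/(cτ) = 461.0/(2.998×10⁸ × 2.200×10^-6) = 0.69895.
With βγ = 0.69895: γ² = 1 + (βγ)² = 1.488531, and β = (βγ)/γ = 0.69895/1.22005 = 0.5729.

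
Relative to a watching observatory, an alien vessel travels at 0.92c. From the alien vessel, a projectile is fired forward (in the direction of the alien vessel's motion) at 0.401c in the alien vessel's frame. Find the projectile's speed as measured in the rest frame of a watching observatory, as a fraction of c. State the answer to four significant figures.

In units of c, u = (u' + v)/(1 + u'v) with u' = 0.401 and v = 0.92.
Numerator: 0.401 + 0.92 = 1.321. Denominator: 1 + (0.401)(0.92) = 1.36892.
u = 1.321/1.36892 = 0.96499, so the speed is 0.9650c.

0.9650c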